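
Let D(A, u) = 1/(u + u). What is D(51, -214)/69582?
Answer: -1/29781096 ≈ -3.3578e-8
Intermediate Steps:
D(A, u) = 1/(2*u)
D(51, -214)/69582 = ((½)/(-214))/69582 = ((½)*(-1/214))*(1/69582) = -1/428*1/69582 = -1/29781096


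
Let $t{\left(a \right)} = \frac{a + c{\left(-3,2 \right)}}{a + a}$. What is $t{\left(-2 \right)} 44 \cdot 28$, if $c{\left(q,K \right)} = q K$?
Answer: $2464$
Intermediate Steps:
$c{\left(q,K \right)} = K q$
$t{\left(a \right)} = \frac{-6 + a}{2 a}$ ($t{\left(a \right)} = \frac{a + 2 \left(-3\right)}{a + a} = \frac{a - 6}{2 a} = \left(-6 + a\right) \frac{1}{2 a} = \frac{-6 + a}{2 a}$)
$t{\left(-2 \right)} 44 \cdot 28 = \frac{-6 - 2}{2 \left(-2\right)} 44 \cdot 28 = \frac{1}{2} \left(- \frac{1}{2}\right) \left(-8\right) 44 \cdot 28 = 2 \cdot 44 \cdot 28 = 88 \cdot 28 = 2464$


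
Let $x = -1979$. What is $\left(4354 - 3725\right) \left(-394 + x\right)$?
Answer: $-1492617$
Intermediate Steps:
$\left(4354 - 3725\right) \left(-394 + x\right) = \left(4354 - 3725\right) \left(-394 - 1979\right) = 629 \left(-2373\right) = -1492617$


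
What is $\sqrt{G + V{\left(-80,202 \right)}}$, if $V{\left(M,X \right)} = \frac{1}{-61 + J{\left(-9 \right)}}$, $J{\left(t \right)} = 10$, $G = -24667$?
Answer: $\frac{i \sqrt{64158918}}{51} \approx 157.06 i$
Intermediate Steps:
$V{\left(M,X \right)} = - \frac{1}{51}$ ($V{\left(M,X \right)} = \frac{1}{-61 + 10} = \frac{1}{-51} = - \frac{1}{51}$)
$\sqrt{G + V{\left(-80,202 \right)}} = \sqrt{-24667 - \frac{1}{51}} = \sqrt{- \frac{1258018}{51}} = \frac{i \sqrt{64158918}}{51}$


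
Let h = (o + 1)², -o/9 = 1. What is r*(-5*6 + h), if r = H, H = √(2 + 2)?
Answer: 68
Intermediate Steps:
o = -9 (o = -9*1 = -9)
H = 2 (H = √4 = 2)
r = 2
h = 64 (h = (-9 + 1)² = (-8)² = 64)
r*(-5*6 + h) = 2*(-5*6 + 64) = 2*(-30 + 64) = 2*34 = 68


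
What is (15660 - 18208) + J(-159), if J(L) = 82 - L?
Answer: -2307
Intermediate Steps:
(15660 - 18208) + J(-159) = (15660 - 18208) + (82 - 1*(-159)) = -2548 + (82 + 159) = -2548 + 241 = -2307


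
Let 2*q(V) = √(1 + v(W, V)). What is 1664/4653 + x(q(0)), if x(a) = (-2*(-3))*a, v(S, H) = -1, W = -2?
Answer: 1664/4653 ≈ 0.35762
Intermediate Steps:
q(V) = 0 (q(V) = √(1 - 1)/2 = √0/2 = (½)*0 = 0)
x(a) = 6*a
1664/4653 + x(q(0)) = 1664/4653 + 6*0 = 1664*(1/4653) + 0 = 1664/4653 + 0 = 1664/4653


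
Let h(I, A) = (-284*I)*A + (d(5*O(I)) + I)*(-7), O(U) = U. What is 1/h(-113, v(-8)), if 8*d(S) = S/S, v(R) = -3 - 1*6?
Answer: -8/2304303 ≈ -3.4718e-6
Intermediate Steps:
v(R) = -9 (v(R) = -3 - 6 = -9)
d(S) = ⅛ (d(S) = (S/S)/8 = (⅛)*1 = ⅛)
h(I, A) = -7/8 - 7*I - 284*A*I (h(I, A) = (-284*I)*A + (⅛ + I)*(-7) = -284*A*I + (-7/8 - 7*I) = -7/8 - 7*I - 284*A*I)
1/h(-113, v(-8)) = 1/(-7/8 - 7*(-113) - 284*(-9)*(-113)) = 1/(-7/8 + 791 - 288828) = 1/(-2304303/8) = -8/2304303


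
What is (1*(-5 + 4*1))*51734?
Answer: -51734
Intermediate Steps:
(1*(-5 + 4*1))*51734 = (1*(-5 + 4))*51734 = (1*(-1))*51734 = -1*51734 = -51734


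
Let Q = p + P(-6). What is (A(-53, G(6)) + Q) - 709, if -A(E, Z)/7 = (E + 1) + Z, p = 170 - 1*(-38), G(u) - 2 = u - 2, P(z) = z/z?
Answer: -178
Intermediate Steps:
P(z) = 1
G(u) = u (G(u) = 2 + (u - 2) = 2 + (-2 + u) = u)
p = 208 (p = 170 + 38 = 208)
A(E, Z) = -7 - 7*E - 7*Z (A(E, Z) = -7*((E + 1) + Z) = -7*((1 + E) + Z) = -7*(1 + E + Z) = -7 - 7*E - 7*Z)
Q = 209 (Q = 208 + 1 = 209)
(A(-53, G(6)) + Q) - 709 = ((-7 - 7*(-53) - 7*6) + 209) - 709 = ((-7 + 371 - 42) + 209) - 709 = (322 + 209) - 709 = 531 - 709 = -178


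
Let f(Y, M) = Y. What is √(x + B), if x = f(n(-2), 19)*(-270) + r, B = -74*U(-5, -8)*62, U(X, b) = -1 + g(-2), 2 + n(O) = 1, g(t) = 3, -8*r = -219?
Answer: I*√142058/4 ≈ 94.226*I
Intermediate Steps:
r = 219/8 (r = -⅛*(-219) = 219/8 ≈ 27.375)
n(O) = -1 (n(O) = -2 + 1 = -1)
U(X, b) = 2 (U(X, b) = -1 + 3 = 2)
B = -9176 (B = -74*2*62 = -148*62 = -9176)
x = 2379/8 (x = -1*(-270) + 219/8 = 270 + 219/8 = 2379/8 ≈ 297.38)
√(x + B) = √(2379/8 - 9176) = √(-71029/8) = I*√142058/4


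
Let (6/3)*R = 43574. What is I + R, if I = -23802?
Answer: -2015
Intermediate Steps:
R = 21787 (R = (1/2)*43574 = 21787)
I + R = -23802 + 21787 = -2015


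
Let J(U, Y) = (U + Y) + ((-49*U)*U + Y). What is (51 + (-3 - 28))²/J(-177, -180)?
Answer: -200/767829 ≈ -0.00026047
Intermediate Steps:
J(U, Y) = U - 49*U² + 2*Y (J(U, Y) = (U + Y) + (-49*U² + Y) = (U + Y) + (Y - 49*U²) = U - 49*U² + 2*Y)
(51 + (-3 - 28))²/J(-177, -180) = (51 + (-3 - 28))²/(-177 - 49*(-177)² + 2*(-180)) = (51 - 31)²/(-177 - 49*31329 - 360) = 20²/(-177 - 1535121 - 360) = 400/(-1535658) = 400*(-1/1535658) = -200/767829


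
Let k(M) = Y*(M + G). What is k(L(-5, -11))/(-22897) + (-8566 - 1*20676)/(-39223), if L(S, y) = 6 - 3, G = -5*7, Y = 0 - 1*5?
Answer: 663278394/898089031 ≈ 0.73854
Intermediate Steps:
Y = -5 (Y = 0 - 5 = -5)
G = -35
L(S, y) = 3
k(M) = 175 - 5*M (k(M) = -5*(M - 35) = -5*(-35 + M) = 175 - 5*M)
k(L(-5, -11))/(-22897) + (-8566 - 1*20676)/(-39223) = (175 - 5*3)/(-22897) + (-8566 - 1*20676)/(-39223) = (175 - 15)*(-1/22897) + (-8566 - 20676)*(-1/39223) = 160*(-1/22897) - 29242*(-1/39223) = -160/22897 + 29242/39223 = 663278394/898089031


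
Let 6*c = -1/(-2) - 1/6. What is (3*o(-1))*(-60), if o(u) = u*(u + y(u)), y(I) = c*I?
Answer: -190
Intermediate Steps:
c = 1/18 (c = (-1/(-2) - 1/6)/6 = (-1*(-½) - 1*⅙)/6 = (½ - ⅙)/6 = (⅙)*(⅓) = 1/18 ≈ 0.055556)
y(I) = I/18
o(u) = 19*u²/18 (o(u) = u*(u + u/18) = u*(19*u/18) = 19*u²/18)
(3*o(-1))*(-60) = (3*((19/18)*(-1)²))*(-60) = (3*((19/18)*1))*(-60) = (3*(19/18))*(-60) = (19/6)*(-60) = -190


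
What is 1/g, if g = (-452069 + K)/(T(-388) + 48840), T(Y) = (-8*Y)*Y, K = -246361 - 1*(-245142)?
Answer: 144439/56661 ≈ 2.5492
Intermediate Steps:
K = -1219 (K = -246361 + 245142 = -1219)
T(Y) = -8*Y²
g = 56661/144439 (g = (-452069 - 1219)/(-8*(-388)² + 48840) = -453288/(-8*150544 + 48840) = -453288/(-1204352 + 48840) = -453288/(-1155512) = -453288*(-1/1155512) = 56661/144439 ≈ 0.39228)
1/g = 1/(56661/144439) = 144439/56661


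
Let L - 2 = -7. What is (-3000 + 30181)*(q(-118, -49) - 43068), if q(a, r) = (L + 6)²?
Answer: -1170604127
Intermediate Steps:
L = -5 (L = 2 - 7 = -5)
q(a, r) = 1 (q(a, r) = (-5 + 6)² = 1² = 1)
(-3000 + 30181)*(q(-118, -49) - 43068) = (-3000 + 30181)*(1 - 43068) = 27181*(-43067) = -1170604127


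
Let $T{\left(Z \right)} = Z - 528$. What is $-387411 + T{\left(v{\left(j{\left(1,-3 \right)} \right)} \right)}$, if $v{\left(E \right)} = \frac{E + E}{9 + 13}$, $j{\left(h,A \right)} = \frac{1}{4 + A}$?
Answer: $- \frac{4267328}{11} \approx -3.8794 \cdot 10^{5}$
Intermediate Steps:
$v{\left(E \right)} = \frac{E}{11}$ ($v{\left(E \right)} = \frac{2 E}{22} = 2 E \frac{1}{22} = \frac{E}{11}$)
$T{\left(Z \right)} = -528 + Z$
$-387411 + T{\left(v{\left(j{\left(1,-3 \right)} \right)} \right)} = -387411 - \left(528 - \frac{1}{11 \left(4 - 3\right)}\right) = -387411 - \left(528 - \frac{1}{11 \cdot 1}\right) = -387411 + \left(-528 + \frac{1}{11} \cdot 1\right) = -387411 + \left(-528 + \frac{1}{11}\right) = -387411 - \frac{5807}{11} = - \frac{4267328}{11}$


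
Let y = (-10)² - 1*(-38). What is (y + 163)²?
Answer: 90601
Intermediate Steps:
y = 138 (y = 100 + 38 = 138)
(y + 163)² = (138 + 163)² = 301² = 90601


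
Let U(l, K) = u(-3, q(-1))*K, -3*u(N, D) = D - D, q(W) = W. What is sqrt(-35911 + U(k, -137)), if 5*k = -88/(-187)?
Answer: I*sqrt(35911) ≈ 189.5*I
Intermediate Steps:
u(N, D) = 0 (u(N, D) = -(D - D)/3 = -1/3*0 = 0)
k = 8/85 (k = (-88/(-187))/5 = (-88*(-1/187))/5 = (1/5)*(8/17) = 8/85 ≈ 0.094118)
U(l, K) = 0 (U(l, K) = 0*K = 0)
sqrt(-35911 + U(k, -137)) = sqrt(-35911 + 0) = sqrt(-35911) = I*sqrt(35911)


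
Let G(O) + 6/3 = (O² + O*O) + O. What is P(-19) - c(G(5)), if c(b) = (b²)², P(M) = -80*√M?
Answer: -7890481 - 80*I*√19 ≈ -7.8905e+6 - 348.71*I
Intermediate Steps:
G(O) = -2 + O + 2*O² (G(O) = -2 + ((O² + O*O) + O) = -2 + ((O² + O²) + O) = -2 + (2*O² + O) = -2 + (O + 2*O²) = -2 + O + 2*O²)
c(b) = b⁴
P(-19) - c(G(5)) = -80*I*√19 - (-2 + 5 + 2*5²)⁴ = -80*I*√19 - (-2 + 5 + 2*25)⁴ = -80*I*√19 - (-2 + 5 + 50)⁴ = -80*I*√19 - 1*53⁴ = -80*I*√19 - 1*7890481 = -80*I*√19 - 7890481 = -7890481 - 80*I*√19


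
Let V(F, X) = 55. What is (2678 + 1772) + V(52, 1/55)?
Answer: 4505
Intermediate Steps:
(2678 + 1772) + V(52, 1/55) = (2678 + 1772) + 55 = 4450 + 55 = 4505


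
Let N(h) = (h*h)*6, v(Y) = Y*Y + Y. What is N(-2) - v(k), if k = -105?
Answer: -10896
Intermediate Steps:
v(Y) = Y + Y**2 (v(Y) = Y**2 + Y = Y + Y**2)
N(h) = 6*h**2 (N(h) = h**2*6 = 6*h**2)
N(-2) - v(k) = 6*(-2)**2 - (-105)*(1 - 105) = 6*4 - (-105)*(-104) = 24 - 1*10920 = 24 - 10920 = -10896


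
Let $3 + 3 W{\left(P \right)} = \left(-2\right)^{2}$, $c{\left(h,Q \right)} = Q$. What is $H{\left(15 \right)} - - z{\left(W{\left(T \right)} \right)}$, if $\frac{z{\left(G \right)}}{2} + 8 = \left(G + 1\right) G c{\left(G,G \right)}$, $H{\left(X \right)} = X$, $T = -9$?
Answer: $- \frac{19}{27} \approx -0.7037$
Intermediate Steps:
$W{\left(P \right)} = \frac{1}{3}$ ($W{\left(P \right)} = -1 + \frac{\left(-2\right)^{2}}{3} = -1 + \frac{1}{3} \cdot 4 = -1 + \frac{4}{3} = \frac{1}{3}$)
$z{\left(G \right)} = -16 + 2 G^{2} \left(1 + G\right)$ ($z{\left(G \right)} = -16 + 2 \left(G + 1\right) G G = -16 + 2 \left(1 + G\right) G G = -16 + 2 G \left(1 + G\right) G = -16 + 2 G^{2} \left(1 + G\right)$)
$H{\left(15 \right)} - - z{\left(W{\left(T \right)} \right)} = 15 - - (-16 + \frac{2}{9} + \frac{2}{27}) = 15 - \left(-1\right) \left(- \frac{424}{27}\right) = 15 - \frac{424}{27} = - \frac{19}{27}$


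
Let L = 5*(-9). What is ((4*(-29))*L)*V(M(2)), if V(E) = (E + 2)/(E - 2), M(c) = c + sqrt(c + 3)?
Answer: 5220 + 4176*sqrt(5) ≈ 14558.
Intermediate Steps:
M(c) = c + sqrt(3 + c)
V(E) = (2 + E)/(-2 + E)
L = -45
((4*(-29))*L)*V(M(2)) = ((4*(-29))*(-45))*((2 + (2 + sqrt(3 + 2)))/(-2 + (2 + sqrt(3 + 2)))) = (-116*(-45))*((2 + (2 + sqrt(5)))/(-2 + (2 + sqrt(5)))) = 5220*((4 + sqrt(5))/(sqrt(5))) = 5220*((sqrt(5)/5)*(4 + sqrt(5))) = 5220*(sqrt(5)*(4 + sqrt(5))/5) = 1044*sqrt(5)*(4 + sqrt(5))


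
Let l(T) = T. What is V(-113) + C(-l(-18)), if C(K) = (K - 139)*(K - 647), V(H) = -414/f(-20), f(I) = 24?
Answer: 304367/4 ≈ 76092.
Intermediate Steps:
V(H) = -69/4 (V(H) = -414/24 = -414*1/24 = -69/4)
C(K) = (-647 + K)*(-139 + K) (C(K) = (-139 + K)*(-647 + K) = (-647 + K)*(-139 + K))
V(-113) + C(-l(-18)) = -69/4 + (89933 + (-1*(-18))² - (-786)*(-18)) = -69/4 + (89933 + 18² - 786*18) = -69/4 + (89933 + 324 - 14148) = -69/4 + 76109 = 304367/4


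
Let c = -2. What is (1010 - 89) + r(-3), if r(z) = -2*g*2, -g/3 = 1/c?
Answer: 915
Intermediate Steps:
g = 3/2 (g = -3/(-2) = -3*(-½) = 3/2 ≈ 1.5000)
r(z) = -6 (r(z) = -2*3/2*2 = -3*2 = -6)
(1010 - 89) + r(-3) = (1010 - 89) - 6 = 921 - 6 = 915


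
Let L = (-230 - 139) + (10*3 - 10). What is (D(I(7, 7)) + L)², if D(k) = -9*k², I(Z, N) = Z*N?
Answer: 482153764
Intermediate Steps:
I(Z, N) = N*Z
L = -349 (L = -369 + (30 - 10) = -369 + 20 = -349)
(D(I(7, 7)) + L)² = (-9*(7*7)² - 349)² = (-9*49² - 349)² = (-9*2401 - 349)² = (-21609 - 349)² = (-21958)² = 482153764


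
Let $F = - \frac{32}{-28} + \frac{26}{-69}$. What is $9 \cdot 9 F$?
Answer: $\frac{9990}{161} \approx 62.05$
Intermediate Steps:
$F = \frac{370}{483}$ ($F = \left(-32\right) \left(- \frac{1}{28}\right) + 26 \left(- \frac{1}{69}\right) = \frac{8}{7} - \frac{26}{69} = \frac{370}{483} \approx 0.76605$)
$9 \cdot 9 F = 9 \cdot 9 \cdot \frac{370}{483} = 81 \cdot \frac{370}{483} = \frac{9990}{161}$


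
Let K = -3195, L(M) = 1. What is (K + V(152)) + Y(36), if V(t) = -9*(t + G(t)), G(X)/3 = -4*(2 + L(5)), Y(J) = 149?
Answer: -4090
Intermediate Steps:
G(X) = -36 (G(X) = 3*(-4*(2 + 1)) = 3*(-4*3) = 3*(-12) = -36)
V(t) = 324 - 9*t (V(t) = -9*(t - 36) = -9*(-36 + t) = 324 - 9*t)
(K + V(152)) + Y(36) = (-3195 + (324 - 9*152)) + 149 = (-3195 + (324 - 1368)) + 149 = (-3195 - 1044) + 149 = -4239 + 149 = -4090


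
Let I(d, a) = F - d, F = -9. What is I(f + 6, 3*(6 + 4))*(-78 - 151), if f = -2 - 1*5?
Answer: 1832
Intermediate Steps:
f = -7 (f = -2 - 5 = -7)
I(d, a) = -9 - d
I(f + 6, 3*(6 + 4))*(-78 - 151) = (-9 - (-7 + 6))*(-78 - 151) = (-9 - 1*(-1))*(-229) = (-9 + 1)*(-229) = -8*(-229) = 1832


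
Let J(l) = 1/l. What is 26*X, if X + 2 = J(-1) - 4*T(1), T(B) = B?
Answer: -182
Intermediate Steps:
X = -7 (X = -2 + (1/(-1) - 4*1) = -2 + (-1 - 4) = -2 - 5 = -7)
26*X = 26*(-7) = -182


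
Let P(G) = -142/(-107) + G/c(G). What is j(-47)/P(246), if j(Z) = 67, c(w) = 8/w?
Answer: 14338/1619087 ≈ 0.0088556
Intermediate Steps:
P(G) = 142/107 + G²/8 (P(G) = -142/(-107) + G/((8/G)) = -142*(-1/107) + G*(G/8) = 142/107 + G²/8)
j(-47)/P(246) = 67/(142/107 + (⅛)*246²) = 67/(142/107 + (⅛)*60516) = 67/(142/107 + 15129/2) = 67/(1619087/214) = 67*(214/1619087) = 14338/1619087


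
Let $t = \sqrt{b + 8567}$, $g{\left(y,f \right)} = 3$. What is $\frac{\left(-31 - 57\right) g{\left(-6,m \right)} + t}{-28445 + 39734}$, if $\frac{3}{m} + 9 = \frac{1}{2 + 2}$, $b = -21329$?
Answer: $- \frac{88}{3763} + \frac{i \sqrt{1418}}{3763} \approx -0.023386 + 0.010007 i$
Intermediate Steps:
$m = - \frac{12}{35}$ ($m = \frac{3}{-9 + \frac{1}{2 + 2}} = \frac{3}{-9 + \frac{1}{4}} = \frac{3}{- \frac{35}{4}} = 3 \left(- \frac{4}{35}\right) = - \frac{12}{35} \approx -0.34286$)
$t = 3 i \sqrt{1418}$ ($t = \sqrt{-21329 + 8567} = \sqrt{-12762} = 3 i \sqrt{1418} \approx 112.97 i$)
$\frac{\left(-31 - 57\right) g{\left(-6,m \right)} + t}{-28445 + 39734} = \frac{\left(-31 - 57\right) 3 + 3 i \sqrt{1418}}{-28445 + 39734} = \frac{\left(-88\right) 3 + 3 i \sqrt{1418}}{11289} = \left(-264 + 3 i \sqrt{1418}\right) \frac{1}{11289} = - \frac{88}{3763} + \frac{i \sqrt{1418}}{3763}$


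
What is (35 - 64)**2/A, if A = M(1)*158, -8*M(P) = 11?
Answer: -3364/869 ≈ -3.8711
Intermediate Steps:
M(P) = -11/8 (M(P) = -1/8*11 = -11/8)
A = -869/4 (A = -11/8*158 = -869/4 ≈ -217.25)
(35 - 64)**2/A = (35 - 64)**2/(-869/4) = (-29)**2*(-4/869) = 841*(-4/869) = -3364/869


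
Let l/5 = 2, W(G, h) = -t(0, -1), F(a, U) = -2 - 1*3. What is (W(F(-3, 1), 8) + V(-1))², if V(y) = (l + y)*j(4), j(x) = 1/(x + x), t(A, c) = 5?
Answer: 961/64 ≈ 15.016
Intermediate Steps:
F(a, U) = -5 (F(a, U) = -2 - 3 = -5)
j(x) = 1/(2*x)
W(G, h) = -5 (W(G, h) = -1*5 = -5)
l = 10 (l = 5*2 = 10)
V(y) = 5/4 + y/8 (V(y) = (10 + y)*((½)/4) = (10 + y)*((½)*(¼)) = (10 + y)*(⅛) = 5/4 + y/8)
(W(F(-3, 1), 8) + V(-1))² = (-5 + (5/4 + (⅛)*(-1)))² = (-5 + (5/4 - ⅛))² = (-5 + 9/8)² = (-31/8)² = 961/64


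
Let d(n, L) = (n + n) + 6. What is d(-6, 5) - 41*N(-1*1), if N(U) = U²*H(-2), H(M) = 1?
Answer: -47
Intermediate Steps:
d(n, L) = 6 + 2*n (d(n, L) = 2*n + 6 = 6 + 2*n)
N(U) = U² (N(U) = U²*1 = U²)
d(-6, 5) - 41*N(-1*1) = (6 + 2*(-6)) - 41*(-1*1)² = (6 - 12) - 41*(-1)² = -6 - 41*1 = -6 - 41 = -47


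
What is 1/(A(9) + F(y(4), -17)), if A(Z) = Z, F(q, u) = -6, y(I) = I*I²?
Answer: ⅓ ≈ 0.33333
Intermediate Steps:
y(I) = I³
1/(A(9) + F(y(4), -17)) = 1/(9 - 6) = 1/3 = ⅓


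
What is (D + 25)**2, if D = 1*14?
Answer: 1521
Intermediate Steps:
D = 14
(D + 25)**2 = (14 + 25)**2 = 39**2 = 1521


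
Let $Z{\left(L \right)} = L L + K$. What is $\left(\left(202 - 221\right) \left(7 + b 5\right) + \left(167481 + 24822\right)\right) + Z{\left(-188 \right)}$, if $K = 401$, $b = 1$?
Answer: $227820$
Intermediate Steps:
$Z{\left(L \right)} = 401 + L^{2}$ ($Z{\left(L \right)} = L L + 401 = L^{2} + 401 = 401 + L^{2}$)
$\left(\left(202 - 221\right) \left(7 + b 5\right) + \left(167481 + 24822\right)\right) + Z{\left(-188 \right)} = \left(\left(202 - 221\right) \left(7 + 1 \cdot 5\right) + \left(167481 + 24822\right)\right) + \left(401 + \left(-188\right)^{2}\right) = \left(- 19 \left(7 + 5\right) + 192303\right) + \left(401 + 35344\right) = \left(\left(-19\right) 12 + 192303\right) + 35745 = \left(-228 + 192303\right) + 35745 = 192075 + 35745 = 227820$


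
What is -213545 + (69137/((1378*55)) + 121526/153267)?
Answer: -2480541533945731/11616105930 ≈ -2.1354e+5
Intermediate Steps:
-213545 + (69137/((1378*55)) + 121526/153267) = -213545 + (69137/75790 + 121526*(1/153267)) = -213545 + (69137*(1/75790) + 121526/153267) = -213545 + (69137/75790 + 121526/153267) = -213545 + 19806876119/11616105930 = -2480541533945731/11616105930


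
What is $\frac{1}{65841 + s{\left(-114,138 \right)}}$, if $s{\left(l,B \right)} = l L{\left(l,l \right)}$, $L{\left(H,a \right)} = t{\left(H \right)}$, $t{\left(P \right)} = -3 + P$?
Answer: $\frac{1}{79179} \approx 1.263 \cdot 10^{-5}$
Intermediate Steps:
$L{\left(H,a \right)} = -3 + H$
$s{\left(l,B \right)} = l \left(-3 + l\right)$
$\frac{1}{65841 + s{\left(-114,138 \right)}} = \frac{1}{65841 - 114 \left(-3 - 114\right)} = \frac{1}{65841 - -13338} = \frac{1}{65841 + 13338} = \frac{1}{79179}$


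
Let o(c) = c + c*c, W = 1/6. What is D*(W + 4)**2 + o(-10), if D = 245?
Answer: 156365/36 ≈ 4343.5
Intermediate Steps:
W = 1/6 ≈ 0.16667
o(c) = c + c**2
D*(W + 4)**2 + o(-10) = 245*(1/6 + 4)**2 - 10*(1 - 10) = 245*(25/6)**2 - 10*(-9) = 245*(625/36) + 90 = 153125/36 + 90 = 156365/36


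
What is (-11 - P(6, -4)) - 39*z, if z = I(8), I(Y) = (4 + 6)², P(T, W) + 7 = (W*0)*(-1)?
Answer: -3904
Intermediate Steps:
P(T, W) = -7 (P(T, W) = -7 + (W*0)*(-1) = -7 + 0*(-1) = -7 + 0 = -7)
I(Y) = 100 (I(Y) = 10² = 100)
z = 100
(-11 - P(6, -4)) - 39*z = (-11 - 1*(-7)) - 39*100 = (-11 + 7) - 3900 = -4 - 3900 = -3904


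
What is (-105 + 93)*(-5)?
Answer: 60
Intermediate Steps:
(-105 + 93)*(-5) = -(-12)*5 = -12*(-5) = 60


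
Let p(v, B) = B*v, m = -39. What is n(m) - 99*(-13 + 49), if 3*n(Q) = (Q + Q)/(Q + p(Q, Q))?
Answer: -203149/57 ≈ -3564.0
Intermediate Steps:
n(Q) = 2*Q/(3*(Q + Q²)) (n(Q) = ((Q + Q)/(Q + Q*Q))/3 = ((2*Q)/(Q + Q²))/3 = (2*Q/(Q + Q²))/3 = 2*Q/(3*(Q + Q²)))
n(m) - 99*(-13 + 49) = 2/(3*(1 - 39)) - 99*(-13 + 49) = (⅔)/(-38) - 99*36 = (⅔)*(-1/38) - 1*3564 = -1/57 - 3564 = -203149/57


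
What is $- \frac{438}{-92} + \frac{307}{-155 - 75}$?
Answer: $\frac{394}{115} \approx 3.4261$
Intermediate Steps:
$- \frac{438}{-92} + \frac{307}{-155 - 75} = \left(-438\right) \left(- \frac{1}{92}\right) + \frac{307}{-230} = \frac{219}{46} + 307 \left(- \frac{1}{230}\right) = \frac{219}{46} - \frac{307}{230} = \frac{394}{115}$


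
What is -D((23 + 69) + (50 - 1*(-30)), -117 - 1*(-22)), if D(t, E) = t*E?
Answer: 16340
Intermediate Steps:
D(t, E) = E*t
-D((23 + 69) + (50 - 1*(-30)), -117 - 1*(-22)) = -(-117 - 1*(-22))*((23 + 69) + (50 - 1*(-30))) = -(-117 + 22)*(92 + (50 + 30)) = -(-95)*(92 + 80) = -(-95)*172 = -1*(-16340) = 16340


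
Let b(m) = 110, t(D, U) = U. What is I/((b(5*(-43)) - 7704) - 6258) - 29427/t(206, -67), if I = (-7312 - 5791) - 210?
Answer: 408514775/928084 ≈ 440.17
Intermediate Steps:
I = -13313 (I = -13103 - 210 = -13313)
I/((b(5*(-43)) - 7704) - 6258) - 29427/t(206, -67) = -13313/((110 - 7704) - 6258) - 29427/(-67) = -13313/(-7594 - 6258) - 29427*(-1/67) = -13313/(-13852) + 29427/67 = -13313*(-1/13852) + 29427/67 = 13313/13852 + 29427/67 = 408514775/928084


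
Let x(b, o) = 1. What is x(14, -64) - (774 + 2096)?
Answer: -2869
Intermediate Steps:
x(14, -64) - (774 + 2096) = 1 - (774 + 2096) = 1 - 1*2870 = 1 - 2870 = -2869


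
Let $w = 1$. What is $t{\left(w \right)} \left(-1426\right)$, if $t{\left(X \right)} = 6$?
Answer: $-8556$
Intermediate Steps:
$t{\left(w \right)} \left(-1426\right) = 6 \left(-1426\right) = -8556$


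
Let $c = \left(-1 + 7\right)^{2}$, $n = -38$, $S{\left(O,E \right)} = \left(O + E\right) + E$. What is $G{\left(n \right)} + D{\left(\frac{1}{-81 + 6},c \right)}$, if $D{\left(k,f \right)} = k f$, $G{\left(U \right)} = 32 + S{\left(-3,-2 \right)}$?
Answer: $\frac{613}{25} \approx 24.52$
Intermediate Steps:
$S{\left(O,E \right)} = O + 2 E$ ($S{\left(O,E \right)} = \left(E + O\right) + E = O + 2 E$)
$G{\left(U \right)} = 25$ ($G{\left(U \right)} = 32 + \left(-3 + 2 \left(-2\right)\right) = 32 - 7 = 25$)
$c = 36$ ($c = 6^{2} = 36$)
$D{\left(k,f \right)} = f k$
$G{\left(n \right)} + D{\left(\frac{1}{-81 + 6},c \right)} = 25 + \frac{36}{-81 + 6} = 25 + \frac{36}{-75} = 25 + 36 \left(- \frac{1}{75}\right) = 25 - \frac{12}{25} = \frac{613}{25}$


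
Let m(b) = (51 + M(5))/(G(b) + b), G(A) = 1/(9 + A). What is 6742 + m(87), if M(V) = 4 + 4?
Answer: 56321590/8353 ≈ 6742.7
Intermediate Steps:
M(V) = 8
m(b) = 59/(b + 1/(9 + b)) (m(b) = (51 + 8)/(1/(9 + b) + b) = 59/(b + 1/(9 + b)))
6742 + m(87) = 6742 + 59*(9 + 87)/(1 + 87*(9 + 87)) = 6742 + 59*96/(1 + 87*96) = 6742 + 59*96/(1 + 8352) = 6742 + 59*96/8353 = 6742 + 59*(1/8353)*96 = 6742 + 5664/8353 = 56321590/8353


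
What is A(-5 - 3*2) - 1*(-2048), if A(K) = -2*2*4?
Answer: 2032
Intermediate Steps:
A(K) = -16 (A(K) = -4*4 = -16)
A(-5 - 3*2) - 1*(-2048) = -16 - 1*(-2048) = -16 + 2048 = 2032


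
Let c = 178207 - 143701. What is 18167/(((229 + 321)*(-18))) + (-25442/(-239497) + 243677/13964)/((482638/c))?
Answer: -289555108156167224/499363329246242175 ≈ -0.57985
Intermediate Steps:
c = 34506
18167/(((229 + 321)*(-18))) + (-25442/(-239497) + 243677/13964)/((482638/c)) = 18167/(((229 + 321)*(-18))) + (-25442/(-239497) + 243677/13964)/((482638/34506)) = 18167/((550*(-18))) + (-25442*(-1/239497) + 243677*(1/13964))/((482638*(1/34506))) = 18167/(-9900) + (25442/239497 + 243677/13964)/(241319/17253) = 18167*(-1/9900) + (58715182557/3344336108)*(17253/241319) = -18167/9900 + 1013013044655921/807051845246452 = -289555108156167224/499363329246242175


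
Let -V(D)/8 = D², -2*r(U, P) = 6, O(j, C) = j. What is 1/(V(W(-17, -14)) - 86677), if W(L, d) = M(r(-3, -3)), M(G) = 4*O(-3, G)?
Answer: -1/87829 ≈ -1.1386e-5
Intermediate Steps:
r(U, P) = -3 (r(U, P) = -½*6 = -3)
M(G) = -12 (M(G) = 4*(-3) = -12)
W(L, d) = -12
V(D) = -8*D²
1/(V(W(-17, -14)) - 86677) = 1/(-8*(-12)² - 86677) = 1/(-8*144 - 86677) = 1/(-1152 - 86677) = 1/(-87829) = -1/87829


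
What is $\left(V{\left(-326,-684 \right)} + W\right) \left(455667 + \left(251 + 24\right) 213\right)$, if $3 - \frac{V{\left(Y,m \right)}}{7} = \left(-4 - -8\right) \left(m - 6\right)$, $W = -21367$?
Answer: $-1041854292$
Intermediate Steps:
$V{\left(Y,m \right)} = 189 - 28 m$ ($V{\left(Y,m \right)} = 21 - 7 \left(-4 - -8\right) \left(m - 6\right) = 21 - 7 \left(-4 + 8\right) \left(-6 + m\right) = 21 - 7 \cdot 4 \left(-6 + m\right) = 21 - 7 \left(-24 + 4 m\right) = 21 - \left(-168 + 28 m\right) = 189 - 28 m$)
$\left(V{\left(-326,-684 \right)} + W\right) \left(455667 + \left(251 + 24\right) 213\right) = \left(\left(189 - -19152\right) - 21367\right) \left(455667 + \left(251 + 24\right) 213\right) = \left(\left(189 + 19152\right) - 21367\right) \left(455667 + 275 \cdot 213\right) = \left(19341 - 21367\right) \left(455667 + 58575\right) = \left(-2026\right) 514242 = -1041854292$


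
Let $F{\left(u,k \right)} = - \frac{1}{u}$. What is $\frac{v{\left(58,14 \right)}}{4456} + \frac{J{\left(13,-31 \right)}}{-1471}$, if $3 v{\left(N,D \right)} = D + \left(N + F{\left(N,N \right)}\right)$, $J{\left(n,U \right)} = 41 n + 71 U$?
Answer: $\frac{1299415217}{1140531024} \approx 1.1393$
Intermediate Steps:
$v{\left(N,D \right)} = - \frac{1}{3 N} + \frac{D}{3} + \frac{N}{3}$ ($v{\left(N,D \right)} = \frac{D + \left(N - \frac{1}{N}\right)}{3} = \frac{D + N - \frac{1}{N}}{3} = - \frac{1}{3 N} + \frac{D}{3} + \frac{N}{3}$)
$\frac{v{\left(58,14 \right)}}{4456} + \frac{J{\left(13,-31 \right)}}{-1471} = \frac{\frac{1}{3} \cdot \frac{1}{58} \left(-1 + 58 \left(14 + 58\right)\right)}{4456} + \frac{41 \cdot 13 + 71 \left(-31\right)}{-1471} = \frac{1}{3} \cdot \frac{1}{58} \left(-1 + 58 \cdot 72\right) \frac{1}{4456} + \left(533 - 2201\right) \left(- \frac{1}{1471}\right) = \frac{1}{3} \cdot \frac{1}{58} \left(-1 + 4176\right) \frac{1}{4456} - - \frac{1668}{1471} = \frac{1}{3} \cdot \frac{1}{58} \cdot 4175 \cdot \frac{1}{4456} + \frac{1668}{1471} = \frac{4175}{174} \cdot \frac{1}{4456} + \frac{1668}{1471} = \frac{4175}{775344} + \frac{1668}{1471} = \frac{1299415217}{1140531024}$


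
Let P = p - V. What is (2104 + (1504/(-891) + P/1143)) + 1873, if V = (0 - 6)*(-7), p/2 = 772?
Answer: 449983079/113157 ≈ 3976.6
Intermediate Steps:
p = 1544 (p = 2*772 = 1544)
V = 42 (V = -6*(-7) = 42)
P = 1502 (P = 1544 - 1*42 = 1544 - 42 = 1502)
(2104 + (1504/(-891) + P/1143)) + 1873 = (2104 + (1504/(-891) + 1502/1143)) + 1873 = (2104 + (1504*(-1/891) + 1502*(1/1143))) + 1873 = (2104 + (-1504/891 + 1502/1143)) + 1873 = (2104 - 42310/113157) + 1873 = 238040018/113157 + 1873 = 449983079/113157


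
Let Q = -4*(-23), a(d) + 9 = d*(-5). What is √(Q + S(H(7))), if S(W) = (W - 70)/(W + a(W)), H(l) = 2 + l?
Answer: √21005/15 ≈ 9.6621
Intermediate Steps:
a(d) = -9 - 5*d (a(d) = -9 + d*(-5) = -9 - 5*d)
Q = 92
S(W) = (-70 + W)/(-9 - 4*W) (S(W) = (W - 70)/(W + (-9 - 5*W)) = (-70 + W)/(-9 - 4*W))
√(Q + S(H(7))) = √(92 + (70 - (2 + 7))/(9 + 4*(2 + 7))) = √(92 + (70 - 1*9)/(9 + 4*9)) = √(92 + (70 - 9)/(9 + 36)) = √(92 + 61/45) = √(4201/45) = √21005/15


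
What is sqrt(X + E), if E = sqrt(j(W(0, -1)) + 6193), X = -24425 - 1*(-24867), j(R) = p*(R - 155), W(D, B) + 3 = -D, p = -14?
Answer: sqrt(442 + 41*sqrt(5)) ≈ 23.102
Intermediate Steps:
W(D, B) = -3 - D
j(R) = 2170 - 14*R (j(R) = -14*(R - 155) = -14*(-155 + R) = 2170 - 14*R)
X = 442 (X = -24425 + 24867 = 442)
E = 41*sqrt(5) (E = sqrt((2170 - 14*(-3 - 1*0)) + 6193) = sqrt((2170 - 14*(-3 + 0)) + 6193) = sqrt((2170 - 14*(-3)) + 6193) = sqrt((2170 + 42) + 6193) = sqrt(2212 + 6193) = sqrt(8405) = 41*sqrt(5) ≈ 91.679)
sqrt(X + E) = sqrt(442 + 41*sqrt(5))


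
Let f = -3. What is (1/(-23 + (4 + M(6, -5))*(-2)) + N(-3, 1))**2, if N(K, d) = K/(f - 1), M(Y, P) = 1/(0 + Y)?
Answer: 18225/35344 ≈ 0.51565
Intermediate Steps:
M(Y, P) = 1/Y
N(K, d) = -K/4 (N(K, d) = K/(-3 - 1) = K/(-4) = K*(-1/4) = -K/4)
(1/(-23 + (4 + M(6, -5))*(-2)) + N(-3, 1))**2 = (1/(-23 + (4 + 1/6)*(-2)) - 1/4*(-3))**2 = (1/(-23 + (4 + 1/6)*(-2)) + 3/4)**2 = (1/(-23 + (25/6)*(-2)) + 3/4)**2 = (1/(-23 - 25/3) + 3/4)**2 = (1/(-94/3) + 3/4)**2 = (-3/94 + 3/4)**2 = (135/188)**2 = 18225/35344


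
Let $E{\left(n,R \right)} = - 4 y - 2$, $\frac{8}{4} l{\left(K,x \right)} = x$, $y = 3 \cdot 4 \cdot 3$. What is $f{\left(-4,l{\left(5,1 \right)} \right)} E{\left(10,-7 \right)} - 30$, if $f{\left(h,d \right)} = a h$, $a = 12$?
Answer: $6978$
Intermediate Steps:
$y = 36$ ($y = 12 \cdot 3 = 36$)
$l{\left(K,x \right)} = \frac{x}{2}$
$E{\left(n,R \right)} = -146$ ($E{\left(n,R \right)} = \left(-4\right) 36 - 2 = -144 - 2 = -146$)
$f{\left(h,d \right)} = 12 h$
$f{\left(-4,l{\left(5,1 \right)} \right)} E{\left(10,-7 \right)} - 30 = 12 \left(-4\right) \left(-146\right) - 30 = \left(-48\right) \left(-146\right) - 30 = 7008 - 30 = 6978$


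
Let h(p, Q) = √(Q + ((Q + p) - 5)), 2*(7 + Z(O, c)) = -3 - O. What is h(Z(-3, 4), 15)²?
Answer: 18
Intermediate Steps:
Z(O, c) = -17/2 - O/2 (Z(O, c) = -7 + (-3 - O)/2 = -7 + (-3/2 - O/2) = -17/2 - O/2)
h(p, Q) = √(-5 + p + 2*Q) (h(p, Q) = √(Q + (-5 + Q + p)) = √(-5 + p + 2*Q))
h(Z(-3, 4), 15)² = (√(-5 + (-17/2 - ½*(-3)) + 2*15))² = (√(-5 + (-17/2 + 3/2) + 30))² = (√(-5 - 7 + 30))² = (√18)² = (3*√2)² = 18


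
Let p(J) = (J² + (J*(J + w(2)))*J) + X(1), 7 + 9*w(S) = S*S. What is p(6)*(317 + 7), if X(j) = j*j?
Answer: 78084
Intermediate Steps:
X(j) = j²
w(S) = -7/9 + S²/9 (w(S) = -7/9 + (S*S)/9 = -7/9 + S²/9)
p(J) = 1 + J² + J²*(-⅓ + J) (p(J) = (J² + (J*(J + (-7/9 + (⅑)*2²)))*J) + 1² = (J² + (J*(J + (-7/9 + (⅑)*4)))*J) + 1 = (J² + (J*(J + (-7/9 + 4/9)))*J) + 1 = (J² + (J*(J - ⅓))*J) + 1 = (J² + (J*(-⅓ + J))*J) + 1 = (J² + J²*(-⅓ + J)) + 1 = 1 + J² + J²*(-⅓ + J))
p(6)*(317 + 7) = (1 + 6³ + (⅔)*6²)*(317 + 7) = (1 + 216 + (⅔)*36)*324 = (1 + 216 + 24)*324 = 241*324 = 78084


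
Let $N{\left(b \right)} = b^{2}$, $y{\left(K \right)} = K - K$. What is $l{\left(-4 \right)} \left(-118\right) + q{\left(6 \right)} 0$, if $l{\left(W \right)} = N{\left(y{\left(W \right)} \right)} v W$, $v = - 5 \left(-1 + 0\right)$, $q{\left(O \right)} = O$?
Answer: $0$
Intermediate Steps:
$y{\left(K \right)} = 0$
$v = 5$ ($v = \left(-5\right) \left(-1\right) = 5$)
$l{\left(W \right)} = 0$ ($l{\left(W \right)} = 0^{2} \cdot 5 W = 0 \cdot 5 W = 0 W = 0$)
$l{\left(-4 \right)} \left(-118\right) + q{\left(6 \right)} 0 = 0 \left(-118\right) + 6 \cdot 0 = 0 + 0 = 0$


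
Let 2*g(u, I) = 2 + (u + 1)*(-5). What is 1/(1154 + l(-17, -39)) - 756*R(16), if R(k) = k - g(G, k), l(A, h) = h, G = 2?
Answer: -18966149/1115 ≈ -17010.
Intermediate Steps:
g(u, I) = -3/2 - 5*u/2 (g(u, I) = (2 + (u + 1)*(-5))/2 = (2 + (1 + u)*(-5))/2 = (2 + (-5 - 5*u))/2 = (-3 - 5*u)/2 = -3/2 - 5*u/2)
R(k) = 13/2 + k (R(k) = k - (-3/2 - 5/2*2) = k - (-3/2 - 5) = k - 1*(-13/2) = k + 13/2 = 13/2 + k)
1/(1154 + l(-17, -39)) - 756*R(16) = 1/(1154 - 39) - 756*(13/2 + 16) = 1/1115 - 756*45/2 = 1/1115 - 17010 = -18966149/1115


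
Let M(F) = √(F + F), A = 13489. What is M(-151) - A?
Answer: -13489 + I*√302 ≈ -13489.0 + 17.378*I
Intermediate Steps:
M(F) = √2*√F (M(F) = √(2*F) = √2*√F)
M(-151) - A = √2*√(-151) - 1*13489 = √2*(I*√151) - 13489 = I*√302 - 13489 = -13489 + I*√302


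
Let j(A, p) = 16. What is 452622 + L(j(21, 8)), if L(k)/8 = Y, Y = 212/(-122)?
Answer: 27609094/61 ≈ 4.5261e+5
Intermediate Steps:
Y = -106/61 (Y = 212*(-1/122) = -106/61 ≈ -1.7377)
L(k) = -848/61 (L(k) = 8*(-106/61) = -848/61)
452622 + L(j(21, 8)) = 452622 - 848/61 = 27609094/61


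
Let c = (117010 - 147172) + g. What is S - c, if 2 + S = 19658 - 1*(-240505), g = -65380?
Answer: 355703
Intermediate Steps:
S = 260161 (S = -2 + (19658 - 1*(-240505)) = -2 + (19658 + 240505) = -2 + 260163 = 260161)
c = -95542 (c = (117010 - 147172) - 65380 = -30162 - 65380 = -95542)
S - c = 260161 - 1*(-95542) = 260161 + 95542 = 355703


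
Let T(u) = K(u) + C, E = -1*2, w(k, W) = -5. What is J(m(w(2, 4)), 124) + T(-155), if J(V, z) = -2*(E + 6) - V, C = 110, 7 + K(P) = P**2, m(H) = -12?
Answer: 24132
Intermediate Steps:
E = -2
K(P) = -7 + P**2
T(u) = 103 + u**2 (T(u) = (-7 + u**2) + 110 = 103 + u**2)
J(V, z) = -8 - V (J(V, z) = -2*(-2 + 6) - V = -2*4 - V = -8 - V)
J(m(w(2, 4)), 124) + T(-155) = (-8 - 1*(-12)) + (103 + (-155)**2) = (-8 + 12) + (103 + 24025) = 4 + 24128 = 24132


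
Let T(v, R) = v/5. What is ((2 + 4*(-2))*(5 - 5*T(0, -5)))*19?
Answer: -570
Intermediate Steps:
T(v, R) = v/5 (T(v, R) = v*(1/5) = v/5)
((2 + 4*(-2))*(5 - 5*T(0, -5)))*19 = ((2 + 4*(-2))*(5 - 0))*19 = ((2 - 8)*(5 - 5*0))*19 = -6*(5 + 0)*19 = -6*5*19 = -30*19 = -570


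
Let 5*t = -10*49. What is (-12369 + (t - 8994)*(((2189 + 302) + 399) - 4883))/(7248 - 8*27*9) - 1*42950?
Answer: -209698813/5304 ≈ -39536.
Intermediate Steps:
t = -98 (t = (-10*49)/5 = (⅕)*(-490) = -98)
(-12369 + (t - 8994)*(((2189 + 302) + 399) - 4883))/(7248 - 8*27*9) - 1*42950 = (-12369 + (-98 - 8994)*(((2189 + 302) + 399) - 4883))/(7248 - 8*27*9) - 1*42950 = (-12369 - 9092*((2491 + 399) - 4883))/(7248 - 216*9) - 42950 = (-12369 - 9092*(2890 - 4883))/(7248 - 1944) - 42950 = (-12369 - 9092*(-1993))/5304 - 42950 = (-12369 + 18120356)*(1/5304) - 42950 = 18107987*(1/5304) - 42950 = 18107987/5304 - 42950 = -209698813/5304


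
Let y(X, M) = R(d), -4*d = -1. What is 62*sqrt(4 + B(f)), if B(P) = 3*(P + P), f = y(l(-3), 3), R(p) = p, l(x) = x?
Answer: 31*sqrt(22) ≈ 145.40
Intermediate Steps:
d = 1/4 (d = -1/4*(-1) = 1/4 ≈ 0.25000)
y(X, M) = 1/4
f = 1/4 ≈ 0.25000
B(P) = 6*P (B(P) = 3*(2*P) = 6*P)
62*sqrt(4 + B(f)) = 62*sqrt(4 + 6*(1/4)) = 62*sqrt(4 + 3/2) = 62*sqrt(11/2) = 62*(sqrt(22)/2) = 31*sqrt(22)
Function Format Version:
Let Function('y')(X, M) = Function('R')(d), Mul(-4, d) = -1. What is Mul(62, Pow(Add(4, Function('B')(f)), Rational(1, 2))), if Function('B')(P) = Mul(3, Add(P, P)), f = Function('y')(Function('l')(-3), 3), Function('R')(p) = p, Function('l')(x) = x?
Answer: Mul(31, Pow(22, Rational(1, 2))) ≈ 145.40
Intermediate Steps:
d = Rational(1, 4) (d = Mul(Rational(-1, 4), -1) = Rational(1, 4) ≈ 0.25000)
Function('y')(X, M) = Rational(1, 4)
f = Rational(1, 4) ≈ 0.25000
Function('B')(P) = Mul(6, P) (Function('B')(P) = Mul(3, Mul(2, P)) = Mul(6, P))
Mul(62, Pow(Add(4, Function('B')(f)), Rational(1, 2))) = Mul(62, Pow(Add(4, Mul(6, Rational(1, 4))), Rational(1, 2))) = Mul(62, Pow(Add(4, Rational(3, 2)), Rational(1, 2))) = Mul(62, Pow(Rational(11, 2), Rational(1, 2))) = Mul(62, Mul(Rational(1, 2), Pow(22, Rational(1, 2)))) = Mul(31, Pow(22, Rational(1, 2)))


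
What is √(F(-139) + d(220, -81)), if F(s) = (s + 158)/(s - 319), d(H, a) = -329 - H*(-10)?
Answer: 9*√4845182/458 ≈ 43.255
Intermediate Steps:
d(H, a) = -329 + 10*H (d(H, a) = -329 - (-10)*H = -329 + 10*H)
F(s) = (158 + s)/(-319 + s)
√(F(-139) + d(220, -81)) = √((158 - 139)/(-319 - 139) + (-329 + 10*220)) = √(19/(-458) + (-329 + 2200)) = √(-1/458*19 + 1871) = √(-19/458 + 1871) = √(856899/458) = 9*√4845182/458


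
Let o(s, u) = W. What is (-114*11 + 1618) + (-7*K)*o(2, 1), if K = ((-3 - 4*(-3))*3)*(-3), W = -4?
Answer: -1904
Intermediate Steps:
o(s, u) = -4
K = -81 (K = ((-3 + 12)*3)*(-3) = (9*3)*(-3) = 27*(-3) = -81)
(-114*11 + 1618) + (-7*K)*o(2, 1) = (-114*11 + 1618) - 7*(-81)*(-4) = (-1254 + 1618) + 567*(-4) = 364 - 2268 = -1904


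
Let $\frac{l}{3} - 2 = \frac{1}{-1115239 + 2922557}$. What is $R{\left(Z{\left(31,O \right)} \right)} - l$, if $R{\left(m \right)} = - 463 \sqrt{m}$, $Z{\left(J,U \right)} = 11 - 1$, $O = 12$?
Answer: $- \frac{10843911}{1807318} - 463 \sqrt{10} \approx -1470.1$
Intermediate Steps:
$Z{\left(J,U \right)} = 10$
$l = \frac{10843911}{1807318}$ ($l = 6 + \frac{3}{-1115239 + 2922557} = 6 + \frac{3}{1807318} = \frac{10843911}{1807318} \approx 6.0$)
$R{\left(Z{\left(31,O \right)} \right)} - l = - 463 \sqrt{10} - \frac{10843911}{1807318} = - \frac{10843911}{1807318} - 463 \sqrt{10}$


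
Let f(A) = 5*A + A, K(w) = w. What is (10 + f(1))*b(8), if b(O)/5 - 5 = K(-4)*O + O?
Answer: -1520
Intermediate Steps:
b(O) = 25 - 15*O (b(O) = 25 + 5*(-4*O + O) = 25 + 5*(-3*O) = 25 - 15*O)
f(A) = 6*A
(10 + f(1))*b(8) = (10 + 6*1)*(25 - 15*8) = (10 + 6)*(25 - 120) = 16*(-95) = -1520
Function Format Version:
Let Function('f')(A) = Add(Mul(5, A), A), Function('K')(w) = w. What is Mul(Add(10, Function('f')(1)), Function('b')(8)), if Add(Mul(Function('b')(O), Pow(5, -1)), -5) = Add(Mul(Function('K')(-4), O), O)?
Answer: -1520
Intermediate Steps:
Function('b')(O) = Add(25, Mul(-15, O)) (Function('b')(O) = Add(25, Mul(5, Add(Mul(-4, O), O))) = Add(25, Mul(5, Mul(-3, O))) = Add(25, Mul(-15, O)))
Function('f')(A) = Mul(6, A)
Mul(Add(10, Function('f')(1)), Function('b')(8)) = Mul(Add(10, Mul(6, 1)), Add(25, Mul(-15, 8))) = Mul(Add(10, 6), Add(25, -120)) = Mul(16, -95) = -1520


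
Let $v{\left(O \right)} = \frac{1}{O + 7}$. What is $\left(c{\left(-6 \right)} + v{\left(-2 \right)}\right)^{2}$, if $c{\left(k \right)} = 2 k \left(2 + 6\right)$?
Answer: $\frac{229441}{25} \approx 9177.6$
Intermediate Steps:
$c{\left(k \right)} = 16 k$ ($c{\left(k \right)} = 2 k 8 = 2 \cdot 8 k = 16 k$)
$v{\left(O \right)} = \frac{1}{7 + O}$
$\left(c{\left(-6 \right)} + v{\left(-2 \right)}\right)^{2} = \left(16 \left(-6\right) + \frac{1}{7 - 2}\right)^{2} = \left(-96 + \frac{1}{5}\right)^{2} = \left(- \frac{479}{5}\right)^{2} = \frac{229441}{25}$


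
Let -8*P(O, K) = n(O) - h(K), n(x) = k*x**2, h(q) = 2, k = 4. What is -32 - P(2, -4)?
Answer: -121/4 ≈ -30.250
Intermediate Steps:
n(x) = 4*x**2
P(O, K) = 1/4 - O**2/2 (P(O, K) = -(4*O**2 - 1*2)/8 = -(4*O**2 - 2)/8 = -(-2 + 4*O**2)/8 = 1/4 - O**2/2)
-32 - P(2, -4) = -32 - (1/4 - 1/2*2**2) = -32 - (1/4 - 1/2*4) = -32 - (1/4 - 2) = -32 - 1*(-7/4) = -32 + 7/4 = -121/4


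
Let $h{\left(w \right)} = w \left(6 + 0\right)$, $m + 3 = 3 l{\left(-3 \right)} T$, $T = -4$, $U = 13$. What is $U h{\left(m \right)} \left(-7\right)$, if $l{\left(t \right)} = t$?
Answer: $-18018$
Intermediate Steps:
$m = 33$ ($m = -3 + 3 \left(-3\right) \left(-4\right) = -3 - -36 = -3 + 36 = 33$)
$h{\left(w \right)} = 6 w$ ($h{\left(w \right)} = w 6 = 6 w$)
$U h{\left(m \right)} \left(-7\right) = 13 \cdot 6 \cdot 33 \left(-7\right) = 13 \cdot 198 \left(-7\right) = 2574 \left(-7\right) = -18018$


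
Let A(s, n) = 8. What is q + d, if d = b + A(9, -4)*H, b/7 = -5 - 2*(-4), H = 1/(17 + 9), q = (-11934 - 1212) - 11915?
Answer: -325516/13 ≈ -25040.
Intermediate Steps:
q = -25061 (q = -13146 - 11915 = -25061)
H = 1/26 ≈ 0.038462
b = 21 (b = 7*(-5 - 2*(-4)) = 7*(-5 + 8) = 7*3 = 21)
d = 277/13 (d = 21 + 8*(1/26) = 21 + 4/13 = 277/13 ≈ 21.308)
q + d = -25061 + 277/13 = -325516/13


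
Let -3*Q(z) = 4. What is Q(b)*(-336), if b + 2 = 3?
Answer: 448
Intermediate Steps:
b = 1 (b = -2 + 3 = 1)
Q(z) = -4/3 (Q(z) = -⅓*4 = -4/3)
Q(b)*(-336) = -4/3*(-336) = 448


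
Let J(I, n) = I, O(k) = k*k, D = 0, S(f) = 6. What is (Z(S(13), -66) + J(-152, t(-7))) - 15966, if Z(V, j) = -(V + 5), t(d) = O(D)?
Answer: -16129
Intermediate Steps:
O(k) = k²
t(d) = 0 (t(d) = 0² = 0)
Z(V, j) = -5 - V (Z(V, j) = -(5 + V) = -5 - V)
(Z(S(13), -66) + J(-152, t(-7))) - 15966 = ((-5 - 1*6) - 152) - 15966 = ((-5 - 6) - 152) - 15966 = (-11 - 152) - 15966 = -163 - 15966 = -16129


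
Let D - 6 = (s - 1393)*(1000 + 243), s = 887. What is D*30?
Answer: -18868560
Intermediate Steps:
D = -628952 (D = 6 + (887 - 1393)*(1000 + 243) = 6 - 506*1243 = 6 - 628958 = -628952)
D*30 = -628952*30 = -18868560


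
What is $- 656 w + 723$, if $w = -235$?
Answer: $154883$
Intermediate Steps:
$- 656 w + 723 = \left(-656\right) \left(-235\right) + 723 = 154160 + 723 = 154883$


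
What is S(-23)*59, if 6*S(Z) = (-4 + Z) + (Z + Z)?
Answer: -4307/6 ≈ -717.83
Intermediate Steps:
S(Z) = -2/3 + Z/2 (S(Z) = ((-4 + Z) + (Z + Z))/6 = ((-4 + Z) + 2*Z)/6 = (-4 + 3*Z)/6 = -2/3 + Z/2)
S(-23)*59 = (-2/3 + (1/2)*(-23))*59 = (-2/3 - 23/2)*59 = -73/6*59 = -4307/6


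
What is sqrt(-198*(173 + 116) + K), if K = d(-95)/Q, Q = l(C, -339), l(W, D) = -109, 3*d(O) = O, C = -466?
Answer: I*sqrt(6118660173)/327 ≈ 239.21*I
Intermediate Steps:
d(O) = O/3
Q = -109
K = 95/327 (K = ((1/3)*(-95))/(-109) = -95/3*(-1/109) = 95/327 ≈ 0.29052)
sqrt(-198*(173 + 116) + K) = sqrt(-198*(173 + 116) + 95/327) = sqrt(-198*289 + 95/327) = sqrt(-57222 + 95/327) = sqrt(-18711499/327) = I*sqrt(6118660173)/327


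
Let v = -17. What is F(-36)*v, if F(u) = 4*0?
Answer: 0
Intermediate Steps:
F(u) = 0
F(-36)*v = 0*(-17) = 0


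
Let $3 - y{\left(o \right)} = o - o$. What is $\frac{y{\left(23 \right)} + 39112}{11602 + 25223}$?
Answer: $\frac{7823}{7365} \approx 1.0622$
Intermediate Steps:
$y{\left(o \right)} = 3$ ($y{\left(o \right)} = 3 - \left(o - o\right) = 3 - 0 = 3 + 0 = 3$)
$\frac{y{\left(23 \right)} + 39112}{11602 + 25223} = \frac{3 + 39112}{11602 + 25223} = \frac{39115}{36825} = 39115 \cdot \frac{1}{36825} = \frac{7823}{7365}$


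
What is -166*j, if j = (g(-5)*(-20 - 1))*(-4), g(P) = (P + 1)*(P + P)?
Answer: -557760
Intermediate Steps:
g(P) = 2*P*(1 + P) (g(P) = (1 + P)*(2*P) = 2*P*(1 + P))
j = 3360 (j = ((2*(-5)*(1 - 5))*(-20 - 1))*(-4) = ((2*(-5)*(-4))*(-21))*(-4) = (40*(-21))*(-4) = -840*(-4) = 3360)
-166*j = -166*3360 = -557760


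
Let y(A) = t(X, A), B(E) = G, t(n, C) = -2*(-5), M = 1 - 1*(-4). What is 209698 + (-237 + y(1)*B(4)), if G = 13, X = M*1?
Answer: 209591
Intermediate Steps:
M = 5 (M = 1 + 4 = 5)
X = 5 (X = 5*1 = 5)
t(n, C) = 10
B(E) = 13
y(A) = 10
209698 + (-237 + y(1)*B(4)) = 209698 + (-237 + 10*13) = 209698 + (-237 + 130) = 209698 - 107 = 209591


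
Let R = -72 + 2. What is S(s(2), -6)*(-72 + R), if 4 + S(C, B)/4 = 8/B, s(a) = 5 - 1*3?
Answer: 9088/3 ≈ 3029.3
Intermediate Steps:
s(a) = 2 (s(a) = 5 - 3 = 2)
R = -70
S(C, B) = -16 + 32/B (S(C, B) = -16 + 4*(8/B) = -16 + 32/B)
S(s(2), -6)*(-72 + R) = (-16 + 32/(-6))*(-72 - 70) = (-16 + 32*(-1/6))*(-142) = (-16 - 16/3)*(-142) = -64/3*(-142) = 9088/3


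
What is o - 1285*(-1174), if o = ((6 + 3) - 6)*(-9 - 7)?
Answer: 1508542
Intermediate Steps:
o = -48 (o = (9 - 6)*(-16) = 3*(-16) = -48)
o - 1285*(-1174) = -48 - 1285*(-1174) = -48 + 1508590 = 1508542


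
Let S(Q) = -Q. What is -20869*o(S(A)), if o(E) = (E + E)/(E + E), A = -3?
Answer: -20869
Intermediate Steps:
o(E) = 1 (o(E) = (2*E)/((2*E)) = (2*E)*(1/(2*E)) = 1)
-20869*o(S(A)) = -20869*1 = -20869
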